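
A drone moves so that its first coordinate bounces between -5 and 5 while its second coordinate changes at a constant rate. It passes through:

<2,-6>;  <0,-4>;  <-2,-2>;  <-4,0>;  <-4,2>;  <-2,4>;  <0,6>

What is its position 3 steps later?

<4,12>

The first coordinate reflects between -5 and 5, moving 2 per step.
  step 7: 0 → 2
  step 8: 2 → 4
  step 9: 4 → 4
The second coordinate changes by +2 each step: at step 9 it is 12.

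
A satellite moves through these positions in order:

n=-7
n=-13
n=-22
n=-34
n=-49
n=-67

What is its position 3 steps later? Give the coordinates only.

n=-139

Successive displacements: -6, -9, -12, -15, -18 — each changes by -3.
step 6: -67 − 21 → n=-88
step 7: -88 − 24 → n=-112
step 8: -112 − 27 → n=-139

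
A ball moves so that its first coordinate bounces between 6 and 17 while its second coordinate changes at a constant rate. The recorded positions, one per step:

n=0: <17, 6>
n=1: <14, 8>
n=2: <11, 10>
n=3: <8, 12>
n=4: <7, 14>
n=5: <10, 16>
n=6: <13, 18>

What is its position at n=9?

The first coordinate reflects between 6 and 17, moving 3 per step.
  step 7: 13 → 16
  step 8: 16 → 15
  step 9: 15 → 12
The second coordinate changes by +2 each step: at step 9 it is 24.

<12, 24>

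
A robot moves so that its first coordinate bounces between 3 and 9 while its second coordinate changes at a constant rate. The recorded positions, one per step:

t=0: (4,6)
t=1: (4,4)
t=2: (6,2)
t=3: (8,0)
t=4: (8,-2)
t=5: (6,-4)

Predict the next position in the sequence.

(4,-6)

The first coordinate reflects between 3 and 9, moving 2 per step.
  step 6: 6 → 4
The second coordinate changes by -2 each step: at step 6 it is -6.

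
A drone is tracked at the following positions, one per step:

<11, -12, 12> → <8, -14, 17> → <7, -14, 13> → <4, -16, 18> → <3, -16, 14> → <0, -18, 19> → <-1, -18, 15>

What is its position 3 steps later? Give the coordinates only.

Step-to-step displacements: <-3, -2, +5>, <-1, +0, -4>, <-3, -2, +5>, <-1, +0, -4>, <-3, -2, +5>, <-1, +0, -4> — a repeating cycle of length 2.
step 7: apply <-3, -2, +5> → <-4, -20, 20>
step 8: apply <-1, +0, -4> → <-5, -20, 16>
step 9: apply <-3, -2, +5> → <-8, -22, 21>

<-8, -22, 21>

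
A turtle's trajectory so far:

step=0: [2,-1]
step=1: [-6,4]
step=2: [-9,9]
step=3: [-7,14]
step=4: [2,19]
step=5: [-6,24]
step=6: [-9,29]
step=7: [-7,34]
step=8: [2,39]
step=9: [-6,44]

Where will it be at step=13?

First: cycles through 2, -6, -9, -7 every 4 steps. Step 13 lands at position 1 of the cycle → -6.
Second: linear, +5 per step → 64 at step 13.

[-6,64]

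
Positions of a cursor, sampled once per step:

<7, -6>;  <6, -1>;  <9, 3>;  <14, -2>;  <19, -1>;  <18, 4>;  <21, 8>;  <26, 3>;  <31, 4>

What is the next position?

The moves between consecutive positions are <-1, +5>, <+3, +4>, <+5, -5>, <+5, +1>, <-1, +5>, <+3, +4>, <+5, -5>, <+5, +1>; they repeat the 4-cycle [<-1, +5>, <+3, +4>, <+5, -5>, <+5, +1>].
step 9: apply <-1, +5> → <30, 9>

<30, 9>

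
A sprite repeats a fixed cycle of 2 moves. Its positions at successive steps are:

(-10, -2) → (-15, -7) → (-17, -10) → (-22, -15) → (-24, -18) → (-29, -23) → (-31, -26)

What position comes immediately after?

Step-to-step displacements: (-5, -5), (-2, -3), (-5, -5), (-2, -3), (-5, -5), (-2, -3) — a repeating cycle of length 2.
step 7: apply (-5, -5) → (-36, -31)

(-36, -31)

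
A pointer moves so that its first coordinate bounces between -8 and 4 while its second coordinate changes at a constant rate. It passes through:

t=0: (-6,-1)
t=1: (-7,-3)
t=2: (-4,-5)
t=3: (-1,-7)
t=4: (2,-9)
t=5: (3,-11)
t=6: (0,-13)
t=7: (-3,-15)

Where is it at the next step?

(-6,-17)

The first coordinate reflects between -8 and 4, moving 3 per step.
  step 8: -3 → -6
The second coordinate changes by -2 each step: at step 8 it is -17.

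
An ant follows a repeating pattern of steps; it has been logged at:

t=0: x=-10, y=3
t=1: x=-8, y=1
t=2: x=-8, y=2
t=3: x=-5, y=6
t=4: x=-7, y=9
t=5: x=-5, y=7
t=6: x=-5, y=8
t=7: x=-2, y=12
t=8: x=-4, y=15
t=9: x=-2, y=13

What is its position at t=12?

The moves between consecutive positions are (+2, -2), (+0, +1), (+3, +4), (-2, +3), (+2, -2), (+0, +1), (+3, +4), (-2, +3), (+2, -2); they repeat the 4-cycle [(+2, -2), (+0, +1), (+3, +4), (-2, +3)].
step 10: apply (+0, +1) → x=-2, y=14
step 11: apply (+3, +4) → x=1, y=18
step 12: apply (-2, +3) → x=-1, y=21

x=-1, y=21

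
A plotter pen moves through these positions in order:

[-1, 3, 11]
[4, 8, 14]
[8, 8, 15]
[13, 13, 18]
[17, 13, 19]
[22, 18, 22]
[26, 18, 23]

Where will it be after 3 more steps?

The moves between consecutive positions are [+5, +5, +3], [+4, +0, +1], [+5, +5, +3], [+4, +0, +1], [+5, +5, +3], [+4, +0, +1]; they repeat the 2-cycle [[+5, +5, +3], [+4, +0, +1]].
step 7: apply [+5, +5, +3] → [31, 23, 26]
step 8: apply [+4, +0, +1] → [35, 23, 27]
step 9: apply [+5, +5, +3] → [40, 28, 30]

[40, 28, 30]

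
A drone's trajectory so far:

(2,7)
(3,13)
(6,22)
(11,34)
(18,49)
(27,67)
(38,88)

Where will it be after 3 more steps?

First differences are (+1,+6), (+3,+9), (+5,+12), (+7,+15), (+9,+18), (+11,+21); their common second difference is (+2,+3) (constant acceleration).
step 7: (38,88) + (+13,+24) → (51,112)
step 8: (51,112) + (+15,+27) → (66,139)
step 9: (66,139) + (+17,+30) → (83,169)

(83,169)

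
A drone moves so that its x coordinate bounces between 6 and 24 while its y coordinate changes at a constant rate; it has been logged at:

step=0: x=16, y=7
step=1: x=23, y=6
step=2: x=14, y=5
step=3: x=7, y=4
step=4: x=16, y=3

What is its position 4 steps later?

x=16, y=-1

The x coordinate travels 9 per step and bounces off the walls at 6 and 24.
  step 5: 16 → 23
  step 6: 23 → 14
  step 7: 14 → 7
  step 8: 7 → 16
The y coordinate changes by -1 each step: at step 8 it is -1.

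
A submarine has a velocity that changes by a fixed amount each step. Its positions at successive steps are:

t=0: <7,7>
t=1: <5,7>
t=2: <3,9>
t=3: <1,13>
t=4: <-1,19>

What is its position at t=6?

Taking differences between consecutive positions: <-2,+0>, <-2,+2>, <-2,+4>, <-2,+6>. These grow by <+0,+2> each step.
step 5: <-1,19> + <-2,+8> → <-3,27>
step 6: <-3,27> + <-2,+10> → <-5,37>

<-5,37>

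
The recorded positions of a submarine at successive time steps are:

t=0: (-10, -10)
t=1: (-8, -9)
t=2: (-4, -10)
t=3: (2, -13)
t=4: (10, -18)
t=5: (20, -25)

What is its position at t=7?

Successive displacements: (+2, +1), (+4, -1), (+6, -3), (+8, -5), (+10, -7) — each changes by (+2, -2).
step 6: (20, -25) + (+12, -9) → (32, -34)
step 7: (32, -34) + (+14, -11) → (46, -45)

(46, -45)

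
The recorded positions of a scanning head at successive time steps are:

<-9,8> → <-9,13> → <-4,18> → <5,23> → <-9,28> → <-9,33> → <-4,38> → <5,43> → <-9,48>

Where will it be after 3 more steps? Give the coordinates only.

The first coordinate repeats the cycle [-9, -9, -4, 5] with period 4; step 11 mod 4 = 3, giving 5.
The second coordinate changes by +5 each step, so at step 11 it is 8 + 11·(5) = 63.

<5,63>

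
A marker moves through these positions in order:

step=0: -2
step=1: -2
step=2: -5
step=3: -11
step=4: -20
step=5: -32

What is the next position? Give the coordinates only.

-47

Taking differences between consecutive positions: +0, -3, -6, -9, -12. These grow by -3 each step.
step 6: -32 − 15 → -47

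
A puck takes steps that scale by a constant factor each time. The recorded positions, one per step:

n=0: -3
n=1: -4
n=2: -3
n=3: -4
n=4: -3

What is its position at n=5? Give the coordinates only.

Consecutive displacements -1, +1, -1, +1 scale by a factor of -1 each step.
step 5: -3 − 1 → -4

-4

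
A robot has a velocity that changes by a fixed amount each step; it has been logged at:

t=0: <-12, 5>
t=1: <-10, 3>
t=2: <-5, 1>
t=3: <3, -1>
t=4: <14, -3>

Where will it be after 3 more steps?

Taking differences between consecutive positions: <+2, -2>, <+5, -2>, <+8, -2>, <+11, -2>. These grow by <+3, +0> each step.
step 5: <14, -3> + <+14, -2> → <28, -5>
step 6: <28, -5> + <+17, -2> → <45, -7>
step 7: <45, -7> + <+20, -2> → <65, -9>

<65, -9>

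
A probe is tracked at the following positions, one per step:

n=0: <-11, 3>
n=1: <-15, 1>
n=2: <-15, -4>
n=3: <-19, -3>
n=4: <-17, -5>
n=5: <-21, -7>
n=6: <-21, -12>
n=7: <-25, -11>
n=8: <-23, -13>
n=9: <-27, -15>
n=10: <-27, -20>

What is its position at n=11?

Differencing gives <-4, -2>, <+0, -5>, <-4, +1>, <+2, -2>, <-4, -2>, <+0, -5>, <-4, +1>, <+2, -2>, <-4, -2>, <+0, -5>. This is the pattern <-4, -2>, <+0, -5>, <-4, +1>, <+2, -2> repeated.
step 11: apply <-4, +1> → <-31, -19>

<-31, -19>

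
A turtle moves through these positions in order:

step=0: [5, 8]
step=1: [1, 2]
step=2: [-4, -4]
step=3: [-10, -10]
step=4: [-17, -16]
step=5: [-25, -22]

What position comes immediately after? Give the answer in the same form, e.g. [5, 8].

First differences are [-4, -6], [-5, -6], [-6, -6], [-7, -6], [-8, -6]; their common second difference is [-1, +0] (constant acceleration).
step 6: [-25, -22] + [-9, -6] → [-34, -28]

[-34, -28]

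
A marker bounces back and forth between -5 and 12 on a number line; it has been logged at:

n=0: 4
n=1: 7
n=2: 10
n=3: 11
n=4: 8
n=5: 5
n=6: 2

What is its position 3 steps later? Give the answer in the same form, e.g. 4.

-3

The value reflects between -5 and 12, moving 3 per step.
  step 7: 2 → -1
  step 8: -1 → -4
  step 9: -4 → -3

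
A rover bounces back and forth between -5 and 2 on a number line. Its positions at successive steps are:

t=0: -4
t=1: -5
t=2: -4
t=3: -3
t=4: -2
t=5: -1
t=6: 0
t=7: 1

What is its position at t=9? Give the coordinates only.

The value reflects between -5 and 2, moving 1 per step.
  step 8: 1 → 2
  step 9: 2 → 1

1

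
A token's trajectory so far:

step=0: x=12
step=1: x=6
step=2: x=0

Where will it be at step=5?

The position changes by -6 every step.
step 3: 0 − 6 → x=-6
step 4: -6 − 6 → x=-12
step 5: -12 − 6 → x=-18

x=-18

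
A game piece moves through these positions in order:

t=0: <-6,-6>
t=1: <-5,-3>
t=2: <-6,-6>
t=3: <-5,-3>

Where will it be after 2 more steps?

Consecutive displacements <+1,+3>, <-1,-3>, <+1,+3> scale by a factor of -1 each step.
step 4: <-5,-3> + <-1,-3> → <-6,-6>
step 5: <-6,-6> + <+1,+3> → <-5,-3>

<-5,-3>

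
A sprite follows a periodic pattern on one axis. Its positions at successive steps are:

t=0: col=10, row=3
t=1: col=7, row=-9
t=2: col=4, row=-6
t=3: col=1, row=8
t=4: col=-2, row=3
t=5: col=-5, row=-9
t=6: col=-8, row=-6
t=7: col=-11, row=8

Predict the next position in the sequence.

Col: linear, -3 per step → -14 at step 8.
Row: cycles through 3, -9, -6, 8 every 4 steps. Step 8 lands at position 0 of the cycle → 3.

col=-14, row=3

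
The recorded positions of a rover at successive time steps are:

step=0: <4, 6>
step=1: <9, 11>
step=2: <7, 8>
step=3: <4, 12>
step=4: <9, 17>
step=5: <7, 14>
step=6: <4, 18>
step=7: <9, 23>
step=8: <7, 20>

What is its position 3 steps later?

The moves between consecutive positions are <+5, +5>, <-2, -3>, <-3, +4>, <+5, +5>, <-2, -3>, <-3, +4>, <+5, +5>, <-2, -3>; they repeat the 3-cycle [<+5, +5>, <-2, -3>, <-3, +4>].
step 9: apply <-3, +4> → <4, 24>
step 10: apply <+5, +5> → <9, 29>
step 11: apply <-2, -3> → <7, 26>

<7, 26>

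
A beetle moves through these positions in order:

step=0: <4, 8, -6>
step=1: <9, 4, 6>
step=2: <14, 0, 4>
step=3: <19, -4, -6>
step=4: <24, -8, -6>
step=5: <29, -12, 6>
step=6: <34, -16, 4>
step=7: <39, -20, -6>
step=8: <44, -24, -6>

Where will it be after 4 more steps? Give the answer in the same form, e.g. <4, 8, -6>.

First: linear, +5 per step → 64 at step 12.
Second: linear, -4 per step → -40 at step 12.
Third: cycles through -6, 6, 4, -6 every 4 steps. Step 12 lands at position 0 of the cycle → -6.

<64, -40, -6>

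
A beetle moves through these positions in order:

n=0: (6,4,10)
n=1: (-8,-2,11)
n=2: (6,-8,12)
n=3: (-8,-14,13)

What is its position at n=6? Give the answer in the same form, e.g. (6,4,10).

(6,-32,16)

First: cycles through 6, -8 every 2 steps. Step 6 lands at position 0 of the cycle → 6.
Second: linear, -6 per step → -32 at step 6.
Third: linear, +1 per step → 16 at step 6.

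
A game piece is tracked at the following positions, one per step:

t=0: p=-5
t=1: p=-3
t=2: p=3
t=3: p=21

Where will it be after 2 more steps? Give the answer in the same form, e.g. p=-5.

p=237

Step-to-step displacements: +2, +6, +18; each is 3× the previous.
step 4: 21 + 54 → p=75
step 5: 75 + 162 → p=237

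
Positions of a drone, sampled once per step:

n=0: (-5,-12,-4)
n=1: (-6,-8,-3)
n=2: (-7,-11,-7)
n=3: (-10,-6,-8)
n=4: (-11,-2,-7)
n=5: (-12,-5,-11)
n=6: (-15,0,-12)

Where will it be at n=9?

(-20,6,-16)

Step-to-step displacements: (-1,+4,+1), (-1,-3,-4), (-3,+5,-1), (-1,+4,+1), (-1,-3,-4), (-3,+5,-1) — a repeating cycle of length 3.
step 7: apply (-1,+4,+1) → (-16,4,-11)
step 8: apply (-1,-3,-4) → (-17,1,-15)
step 9: apply (-3,+5,-1) → (-20,6,-16)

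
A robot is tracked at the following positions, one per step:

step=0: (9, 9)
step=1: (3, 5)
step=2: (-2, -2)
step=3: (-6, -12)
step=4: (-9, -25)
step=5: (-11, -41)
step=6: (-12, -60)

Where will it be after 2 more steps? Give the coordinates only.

Taking differences between consecutive positions: (-6, -4), (-5, -7), (-4, -10), (-3, -13), (-2, -16), (-1, -19). These grow by (+1, -3) each step.
step 7: (-12, -60) + (+0, -22) → (-12, -82)
step 8: (-12, -82) + (+1, -25) → (-11, -107)

(-11, -107)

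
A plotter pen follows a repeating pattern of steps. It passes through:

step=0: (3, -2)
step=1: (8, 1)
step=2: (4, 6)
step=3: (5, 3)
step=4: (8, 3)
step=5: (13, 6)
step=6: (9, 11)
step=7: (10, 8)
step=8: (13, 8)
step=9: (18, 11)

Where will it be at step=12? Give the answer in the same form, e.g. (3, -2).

(18, 13)

The moves between consecutive positions are (+5, +3), (-4, +5), (+1, -3), (+3, +0), (+5, +3), (-4, +5), (+1, -3), (+3, +0), (+5, +3); they repeat the 4-cycle [(+5, +3), (-4, +5), (+1, -3), (+3, +0)].
step 10: apply (-4, +5) → (14, 16)
step 11: apply (+1, -3) → (15, 13)
step 12: apply (+3, +0) → (18, 13)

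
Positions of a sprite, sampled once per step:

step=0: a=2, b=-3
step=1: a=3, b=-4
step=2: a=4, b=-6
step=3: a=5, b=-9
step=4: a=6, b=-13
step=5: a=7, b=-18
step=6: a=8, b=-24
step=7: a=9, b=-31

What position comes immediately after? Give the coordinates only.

a=10, b=-39

Taking differences between consecutive positions: (+1,-1), (+1,-2), (+1,-3), (+1,-4), (+1,-5), (+1,-6), (+1,-7). These grow by (+0,-1) each step.
step 8: a=9, b=-31 + (+1,-8) → a=10, b=-39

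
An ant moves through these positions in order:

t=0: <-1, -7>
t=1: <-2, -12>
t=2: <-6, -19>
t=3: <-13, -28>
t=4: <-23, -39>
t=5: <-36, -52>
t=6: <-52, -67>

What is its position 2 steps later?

<-93, -103>

Successive displacements: <-1, -5>, <-4, -7>, <-7, -9>, <-10, -11>, <-13, -13>, <-16, -15> — each changes by <-3, -2>.
step 7: <-52, -67> + <-19, -17> → <-71, -84>
step 8: <-71, -84> + <-22, -19> → <-93, -103>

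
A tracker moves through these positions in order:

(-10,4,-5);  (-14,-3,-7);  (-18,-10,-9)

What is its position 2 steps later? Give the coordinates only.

The position changes by (-4,-7,-2) every step.
step 3: (-18,-10,-9) + (-4,-7,-2) → (-22,-17,-11)
step 4: (-22,-17,-11) + (-4,-7,-2) → (-26,-24,-13)

(-26,-24,-13)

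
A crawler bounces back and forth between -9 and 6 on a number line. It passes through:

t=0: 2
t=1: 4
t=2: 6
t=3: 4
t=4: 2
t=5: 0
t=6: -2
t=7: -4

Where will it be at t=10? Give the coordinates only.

-8

The value travels 2 per step and bounces off the walls at -9 and 6.
  step 8: -4 → -6
  step 9: -6 → -8
  step 10: -8 → -8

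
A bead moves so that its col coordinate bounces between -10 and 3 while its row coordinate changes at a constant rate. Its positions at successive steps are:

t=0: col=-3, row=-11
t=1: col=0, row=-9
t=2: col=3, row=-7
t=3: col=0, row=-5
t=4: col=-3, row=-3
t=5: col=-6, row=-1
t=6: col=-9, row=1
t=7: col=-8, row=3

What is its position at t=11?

col=2, row=11

The col coordinate reflects between -10 and 3, moving 3 per step.
  step 8: -8 → -5
  step 9: -5 → -2
  step 10: -2 → 1
  step 11: 1 → 2
The row coordinate changes by +2 each step: at step 11 it is 11.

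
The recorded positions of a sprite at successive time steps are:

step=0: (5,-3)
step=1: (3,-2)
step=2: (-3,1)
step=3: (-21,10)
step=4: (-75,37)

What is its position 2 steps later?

(-723,361)

The jumps are (-2,+1), (-6,+3), (-18,+9), (-54,+27) — a geometric progression with ratio 3.
step 5: (-75,37) + (-162,+81) → (-237,118)
step 6: (-237,118) + (-486,+243) → (-723,361)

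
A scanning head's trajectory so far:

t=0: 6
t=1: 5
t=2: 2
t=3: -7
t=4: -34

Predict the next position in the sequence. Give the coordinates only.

Step-to-step displacements: -1, -3, -9, -27; each is 3× the previous.
step 5: -34 − 81 → -115

-115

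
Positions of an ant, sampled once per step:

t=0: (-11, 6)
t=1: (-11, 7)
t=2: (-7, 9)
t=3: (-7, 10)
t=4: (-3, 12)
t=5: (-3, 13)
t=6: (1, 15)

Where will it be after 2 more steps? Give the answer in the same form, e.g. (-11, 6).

Step-to-step displacements: (+0, +1), (+4, +2), (+0, +1), (+4, +2), (+0, +1), (+4, +2) — a repeating cycle of length 2.
step 7: apply (+0, +1) → (1, 16)
step 8: apply (+4, +2) → (5, 18)

(5, 18)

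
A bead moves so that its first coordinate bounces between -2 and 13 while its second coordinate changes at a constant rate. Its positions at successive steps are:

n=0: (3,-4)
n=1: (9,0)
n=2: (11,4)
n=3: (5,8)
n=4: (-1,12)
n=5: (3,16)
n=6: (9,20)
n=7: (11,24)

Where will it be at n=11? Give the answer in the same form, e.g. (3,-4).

The first coordinate reflects between -2 and 13, moving 6 per step.
  step 8: 11 → 5
  step 9: 5 → -1
  step 10: -1 → 3
  step 11: 3 → 9
The second coordinate changes by +4 each step: at step 11 it is 40.

(9,40)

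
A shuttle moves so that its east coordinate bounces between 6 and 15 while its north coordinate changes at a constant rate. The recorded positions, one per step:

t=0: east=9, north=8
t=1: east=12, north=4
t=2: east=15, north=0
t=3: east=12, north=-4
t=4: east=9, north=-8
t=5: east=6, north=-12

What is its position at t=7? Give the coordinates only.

east=12, north=-20

The east coordinate reflects between 6 and 15, moving 3 per step.
  step 6: 6 → 9
  step 7: 9 → 12
The north coordinate changes by -4 each step: at step 7 it is -20.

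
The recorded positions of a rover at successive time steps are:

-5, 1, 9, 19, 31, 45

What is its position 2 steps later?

79

Successive displacements: +6, +8, +10, +12, +14 — each changes by +2.
step 6: 45 + 16 → 61
step 7: 61 + 18 → 79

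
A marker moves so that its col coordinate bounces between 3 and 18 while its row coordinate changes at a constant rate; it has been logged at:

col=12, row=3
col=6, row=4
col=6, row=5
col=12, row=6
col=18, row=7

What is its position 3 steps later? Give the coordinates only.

col=6, row=10

The col coordinate travels 6 per step and bounces off the walls at 3 and 18.
  step 5: 18 → 12
  step 6: 12 → 6
  step 7: 6 → 6
The row coordinate changes by +1 each step: at step 7 it is 10.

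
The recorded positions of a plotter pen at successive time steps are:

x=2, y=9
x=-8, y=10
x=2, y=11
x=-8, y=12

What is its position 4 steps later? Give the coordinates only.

x=-8, y=16

X: cycles through 2, -8 every 2 steps. Step 7 lands at position 1 of the cycle → -8.
Y: linear, +1 per step → 16 at step 7.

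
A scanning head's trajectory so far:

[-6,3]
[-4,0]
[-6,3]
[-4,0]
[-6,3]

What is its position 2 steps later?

[-6,3]

Step-to-step displacements: [+2,-3], [-2,+3], [+2,-3], [-2,+3]; each is -1× the previous.
step 5: [-6,3] + [+2,-3] → [-4,0]
step 6: [-4,0] + [-2,+3] → [-6,3]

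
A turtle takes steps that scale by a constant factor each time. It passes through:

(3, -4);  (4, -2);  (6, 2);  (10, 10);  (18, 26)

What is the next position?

(34, 58)

Step-to-step displacements: (+1, +2), (+2, +4), (+4, +8), (+8, +16); each is 2× the previous.
step 5: (18, 26) + (+16, +32) → (34, 58)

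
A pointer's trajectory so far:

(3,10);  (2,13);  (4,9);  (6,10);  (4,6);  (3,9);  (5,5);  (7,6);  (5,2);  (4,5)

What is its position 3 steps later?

(6,-2)

Differencing gives (-1,+3), (+2,-4), (+2,+1), (-2,-4), (-1,+3), (+2,-4), (+2,+1), (-2,-4), (-1,+3). This is the pattern (-1,+3), (+2,-4), (+2,+1), (-2,-4) repeated.
step 10: apply (+2,-4) → (6,1)
step 11: apply (+2,+1) → (8,2)
step 12: apply (-2,-4) → (6,-2)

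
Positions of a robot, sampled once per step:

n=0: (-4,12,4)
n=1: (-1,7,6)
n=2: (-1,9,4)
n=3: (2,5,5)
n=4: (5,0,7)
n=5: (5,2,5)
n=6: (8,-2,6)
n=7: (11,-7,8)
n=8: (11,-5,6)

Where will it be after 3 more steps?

The moves between consecutive positions are (+3,-5,+2), (+0,+2,-2), (+3,-4,+1), (+3,-5,+2), (+0,+2,-2), (+3,-4,+1), (+3,-5,+2), (+0,+2,-2); they repeat the 3-cycle [(+3,-5,+2), (+0,+2,-2), (+3,-4,+1)].
step 9: apply (+3,-4,+1) → (14,-9,7)
step 10: apply (+3,-5,+2) → (17,-14,9)
step 11: apply (+0,+2,-2) → (17,-12,7)

(17,-12,7)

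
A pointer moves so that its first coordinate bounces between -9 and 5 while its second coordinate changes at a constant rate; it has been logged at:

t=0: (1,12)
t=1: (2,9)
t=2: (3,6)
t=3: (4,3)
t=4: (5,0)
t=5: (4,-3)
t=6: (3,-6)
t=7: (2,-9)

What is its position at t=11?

The first coordinate travels 1 per step and bounces off the walls at -9 and 5.
  step 8: 2 → 1
  step 9: 1 → 0
  step 10: 0 → -1
  step 11: -1 → -2
The second coordinate changes by -3 each step: at step 11 it is -21.

(-2,-21)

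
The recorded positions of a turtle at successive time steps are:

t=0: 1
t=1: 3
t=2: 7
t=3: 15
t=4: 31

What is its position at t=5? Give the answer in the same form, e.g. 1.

The jumps are +2, +4, +8, +16 — a geometric progression with ratio 2.
step 5: 31 + 32 → 63

63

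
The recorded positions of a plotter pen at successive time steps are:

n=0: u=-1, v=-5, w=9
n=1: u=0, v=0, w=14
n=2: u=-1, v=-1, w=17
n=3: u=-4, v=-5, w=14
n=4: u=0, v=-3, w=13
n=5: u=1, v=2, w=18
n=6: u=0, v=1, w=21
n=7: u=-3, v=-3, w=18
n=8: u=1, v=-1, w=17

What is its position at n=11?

u=-2, v=-1, w=22

The moves between consecutive positions are (+1, +5, +5), (-1, -1, +3), (-3, -4, -3), (+4, +2, -1), (+1, +5, +5), (-1, -1, +3), (-3, -4, -3), (+4, +2, -1); they repeat the 4-cycle [(+1, +5, +5), (-1, -1, +3), (-3, -4, -3), (+4, +2, -1)].
step 9: apply (+1, +5, +5) → u=2, v=4, w=22
step 10: apply (-1, -1, +3) → u=1, v=3, w=25
step 11: apply (-3, -4, -3) → u=-2, v=-1, w=22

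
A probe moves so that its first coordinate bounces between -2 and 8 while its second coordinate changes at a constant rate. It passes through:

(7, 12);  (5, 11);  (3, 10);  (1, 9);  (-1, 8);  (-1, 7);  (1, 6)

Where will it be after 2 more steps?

The first coordinate reflects between -2 and 8, moving 2 per step.
  step 7: 1 → 3
  step 8: 3 → 5
The second coordinate changes by -1 each step: at step 8 it is 4.

(5, 4)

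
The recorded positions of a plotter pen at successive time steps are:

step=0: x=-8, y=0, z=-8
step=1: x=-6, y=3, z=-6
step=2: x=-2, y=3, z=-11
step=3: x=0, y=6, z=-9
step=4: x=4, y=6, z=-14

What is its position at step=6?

Differencing gives (+2, +3, +2), (+4, +0, -5), (+2, +3, +2), (+4, +0, -5). This is the pattern (+2, +3, +2), (+4, +0, -5) repeated.
step 5: apply (+2, +3, +2) → x=6, y=9, z=-12
step 6: apply (+4, +0, -5) → x=10, y=9, z=-17

x=10, y=9, z=-17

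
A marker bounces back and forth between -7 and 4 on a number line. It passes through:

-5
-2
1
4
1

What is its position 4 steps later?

The value travels 3 per step and bounces off the walls at -7 and 4.
  step 5: 1 → -2
  step 6: -2 → -5
  step 7: -5 → -6
  step 8: -6 → -3

-3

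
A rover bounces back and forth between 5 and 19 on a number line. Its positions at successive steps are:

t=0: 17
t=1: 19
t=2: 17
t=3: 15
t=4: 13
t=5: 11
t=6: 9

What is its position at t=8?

The value reflects between 5 and 19, moving 2 per step.
  step 7: 9 → 7
  step 8: 7 → 5

5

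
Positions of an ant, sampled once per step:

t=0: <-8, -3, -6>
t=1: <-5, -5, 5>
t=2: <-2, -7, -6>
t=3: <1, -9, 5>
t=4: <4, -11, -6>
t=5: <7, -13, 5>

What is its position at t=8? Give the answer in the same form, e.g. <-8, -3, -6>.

The first coordinate changes by +3 each step, so at step 8 it is -8 + 8·(3) = 16.
The second coordinate changes by -2 each step, so at step 8 it is -3 + 8·(-2) = -19.
The third coordinate repeats the cycle [-6, 5] with period 2; step 8 mod 2 = 0, giving -6.

<16, -19, -6>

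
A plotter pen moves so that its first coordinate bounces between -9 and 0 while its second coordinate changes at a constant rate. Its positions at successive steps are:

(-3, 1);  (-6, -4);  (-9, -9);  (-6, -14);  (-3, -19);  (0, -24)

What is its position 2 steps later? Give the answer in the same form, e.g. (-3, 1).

(-6, -34)

The first coordinate reflects between -9 and 0, moving 3 per step.
  step 6: 0 → -3
  step 7: -3 → -6
The second coordinate changes by -5 each step: at step 7 it is -34.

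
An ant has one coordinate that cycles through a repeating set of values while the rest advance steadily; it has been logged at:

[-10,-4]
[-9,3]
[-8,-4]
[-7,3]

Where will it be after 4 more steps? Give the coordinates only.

First: linear, +1 per step → -3 at step 7.
Second: cycles through -4, 3 every 2 steps. Step 7 lands at position 1 of the cycle → 3.

[-3,3]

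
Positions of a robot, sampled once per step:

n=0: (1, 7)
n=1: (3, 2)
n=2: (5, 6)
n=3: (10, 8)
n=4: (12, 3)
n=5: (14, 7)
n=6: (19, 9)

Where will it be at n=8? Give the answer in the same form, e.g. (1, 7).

(23, 8)

Step-to-step displacements: (+2, -5), (+2, +4), (+5, +2), (+2, -5), (+2, +4), (+5, +2) — a repeating cycle of length 3.
step 7: apply (+2, -5) → (21, 4)
step 8: apply (+2, +4) → (23, 8)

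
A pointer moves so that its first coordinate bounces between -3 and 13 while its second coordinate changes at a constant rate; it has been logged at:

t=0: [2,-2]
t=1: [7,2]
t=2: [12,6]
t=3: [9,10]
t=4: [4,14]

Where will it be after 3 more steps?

[5,26]

The first coordinate reflects between -3 and 13, moving 5 per step.
  step 5: 4 → -1
  step 6: -1 → 0
  step 7: 0 → 5
The second coordinate changes by +4 each step: at step 7 it is 26.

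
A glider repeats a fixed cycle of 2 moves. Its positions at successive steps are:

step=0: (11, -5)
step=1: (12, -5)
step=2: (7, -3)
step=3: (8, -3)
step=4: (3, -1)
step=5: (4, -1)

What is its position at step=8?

The moves between consecutive positions are (+1, +0), (-5, +2), (+1, +0), (-5, +2), (+1, +0); they repeat the 2-cycle [(+1, +0), (-5, +2)].
step 6: apply (-5, +2) → (-1, 1)
step 7: apply (+1, +0) → (0, 1)
step 8: apply (-5, +2) → (-5, 3)

(-5, 3)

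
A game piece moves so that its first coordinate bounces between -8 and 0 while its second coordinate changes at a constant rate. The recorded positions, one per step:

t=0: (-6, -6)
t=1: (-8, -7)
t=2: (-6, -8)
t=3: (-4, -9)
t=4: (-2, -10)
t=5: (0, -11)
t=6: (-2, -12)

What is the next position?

The first coordinate travels 2 per step and bounces off the walls at -8 and 0.
  step 7: -2 → -4
The second coordinate changes by -1 each step: at step 7 it is -13.

(-4, -13)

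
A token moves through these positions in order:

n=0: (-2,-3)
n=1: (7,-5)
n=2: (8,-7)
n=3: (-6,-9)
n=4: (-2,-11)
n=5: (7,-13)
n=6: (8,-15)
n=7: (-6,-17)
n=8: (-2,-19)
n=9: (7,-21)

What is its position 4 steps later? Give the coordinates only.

First: cycles through -2, 7, 8, -6 every 4 steps. Step 13 lands at position 1 of the cycle → 7.
Second: linear, -2 per step → -29 at step 13.

(7,-29)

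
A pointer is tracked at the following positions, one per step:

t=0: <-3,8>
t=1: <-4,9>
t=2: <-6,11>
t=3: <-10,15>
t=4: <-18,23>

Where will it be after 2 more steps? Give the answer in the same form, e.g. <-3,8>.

<-66,71>

The jumps are <-1,+1>, <-2,+2>, <-4,+4>, <-8,+8> — a geometric progression with ratio 2.
step 5: <-18,23> + <-16,+16> → <-34,39>
step 6: <-34,39> + <-32,+32> → <-66,71>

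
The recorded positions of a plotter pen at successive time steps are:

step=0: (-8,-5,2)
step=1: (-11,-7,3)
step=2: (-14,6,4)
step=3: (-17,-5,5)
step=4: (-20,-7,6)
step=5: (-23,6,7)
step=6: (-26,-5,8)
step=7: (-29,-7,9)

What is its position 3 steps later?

(-38,-7,12)

The first coordinate changes by -3 each step, so at step 10 it is -8 + 10·(-3) = -38.
The second coordinate repeats the cycle [-5, -7, 6] with period 3; step 10 mod 3 = 1, giving -7.
The third coordinate changes by +1 each step, so at step 10 it is 2 + 10·(1) = 12.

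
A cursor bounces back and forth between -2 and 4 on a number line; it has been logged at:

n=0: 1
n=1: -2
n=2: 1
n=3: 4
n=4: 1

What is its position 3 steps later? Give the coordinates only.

4

The value reflects between -2 and 4, moving 3 per step.
  step 5: 1 → -2
  step 6: -2 → 1
  step 7: 1 → 4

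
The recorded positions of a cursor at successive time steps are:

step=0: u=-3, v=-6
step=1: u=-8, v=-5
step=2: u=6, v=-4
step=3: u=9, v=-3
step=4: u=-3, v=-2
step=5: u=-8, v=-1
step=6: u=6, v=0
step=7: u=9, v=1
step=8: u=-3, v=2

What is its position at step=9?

U: cycles through -3, -8, 6, 9 every 4 steps. Step 9 lands at position 1 of the cycle → -8.
V: linear, +1 per step → 3 at step 9.

u=-8, v=3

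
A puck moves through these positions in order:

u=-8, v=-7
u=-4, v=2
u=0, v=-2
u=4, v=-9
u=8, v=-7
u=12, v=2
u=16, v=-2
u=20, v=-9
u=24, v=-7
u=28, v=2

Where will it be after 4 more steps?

u=44, v=2

The u coordinate changes by +4 each step, so at step 13 it is -8 + 13·(4) = 44.
The v coordinate repeats the cycle [-7, 2, -2, -9] with period 4; step 13 mod 4 = 1, giving 2.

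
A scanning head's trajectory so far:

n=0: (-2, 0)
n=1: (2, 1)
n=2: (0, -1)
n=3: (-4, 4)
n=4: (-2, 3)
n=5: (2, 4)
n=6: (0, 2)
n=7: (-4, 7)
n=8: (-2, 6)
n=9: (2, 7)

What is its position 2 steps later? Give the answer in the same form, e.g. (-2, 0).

(-4, 10)

The moves between consecutive positions are (+4, +1), (-2, -2), (-4, +5), (+2, -1), (+4, +1), (-2, -2), (-4, +5), (+2, -1), (+4, +1); they repeat the 4-cycle [(+4, +1), (-2, -2), (-4, +5), (+2, -1)].
step 10: apply (-2, -2) → (0, 5)
step 11: apply (-4, +5) → (-4, 10)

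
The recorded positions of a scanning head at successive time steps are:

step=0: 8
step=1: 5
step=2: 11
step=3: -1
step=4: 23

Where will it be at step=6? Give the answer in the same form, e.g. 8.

71

Consecutive displacements -3, +6, -12, +24 scale by a factor of -2 each step.
step 5: 23 − 48 → -25
step 6: -25 + 96 → 71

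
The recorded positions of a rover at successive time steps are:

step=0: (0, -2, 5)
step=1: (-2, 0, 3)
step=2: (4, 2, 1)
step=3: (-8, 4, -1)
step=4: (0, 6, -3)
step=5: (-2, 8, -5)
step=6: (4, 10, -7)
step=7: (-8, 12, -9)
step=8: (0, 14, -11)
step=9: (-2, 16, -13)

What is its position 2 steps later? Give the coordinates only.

(-8, 20, -17)

The first coordinate repeats the cycle [0, -2, 4, -8] with period 4; step 11 mod 4 = 3, giving -8.
The second coordinate changes by +2 each step, so at step 11 it is -2 + 11·(2) = 20.
The third coordinate changes by -2 each step, so at step 11 it is 5 + 11·(-2) = -17.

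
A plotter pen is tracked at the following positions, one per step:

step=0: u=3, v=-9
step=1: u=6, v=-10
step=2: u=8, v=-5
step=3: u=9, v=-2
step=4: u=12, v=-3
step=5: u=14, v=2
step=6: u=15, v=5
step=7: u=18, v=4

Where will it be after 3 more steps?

The moves between consecutive positions are (+3,-1), (+2,+5), (+1,+3), (+3,-1), (+2,+5), (+1,+3), (+3,-1); they repeat the 3-cycle [(+3,-1), (+2,+5), (+1,+3)].
step 8: apply (+2,+5) → u=20, v=9
step 9: apply (+1,+3) → u=21, v=12
step 10: apply (+3,-1) → u=24, v=11

u=24, v=11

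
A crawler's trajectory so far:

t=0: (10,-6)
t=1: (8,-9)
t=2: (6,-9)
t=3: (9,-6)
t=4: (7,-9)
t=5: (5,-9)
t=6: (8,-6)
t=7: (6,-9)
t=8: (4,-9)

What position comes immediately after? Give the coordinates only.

Step-to-step displacements: (-2,-3), (-2,+0), (+3,+3), (-2,-3), (-2,+0), (+3,+3), (-2,-3), (-2,+0) — a repeating cycle of length 3.
step 9: apply (+3,+3) → (7,-6)

(7,-6)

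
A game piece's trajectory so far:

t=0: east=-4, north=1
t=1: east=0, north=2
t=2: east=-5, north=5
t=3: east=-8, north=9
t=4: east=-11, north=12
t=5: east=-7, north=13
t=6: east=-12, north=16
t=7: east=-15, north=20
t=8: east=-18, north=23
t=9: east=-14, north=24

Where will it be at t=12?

The moves between consecutive positions are (+4, +1), (-5, +3), (-3, +4), (-3, +3), (+4, +1), (-5, +3), (-3, +4), (-3, +3), (+4, +1); they repeat the 4-cycle [(+4, +1), (-5, +3), (-3, +4), (-3, +3)].
step 10: apply (-5, +3) → east=-19, north=27
step 11: apply (-3, +4) → east=-22, north=31
step 12: apply (-3, +3) → east=-25, north=34

east=-25, north=34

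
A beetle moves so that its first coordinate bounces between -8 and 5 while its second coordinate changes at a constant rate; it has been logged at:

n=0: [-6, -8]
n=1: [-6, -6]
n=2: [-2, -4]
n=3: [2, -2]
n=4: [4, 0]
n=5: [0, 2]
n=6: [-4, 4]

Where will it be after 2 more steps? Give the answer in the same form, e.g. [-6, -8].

[-4, 8]

The first coordinate reflects between -8 and 5, moving 4 per step.
  step 7: -4 → -8
  step 8: -8 → -4
The second coordinate changes by +2 each step: at step 8 it is 8.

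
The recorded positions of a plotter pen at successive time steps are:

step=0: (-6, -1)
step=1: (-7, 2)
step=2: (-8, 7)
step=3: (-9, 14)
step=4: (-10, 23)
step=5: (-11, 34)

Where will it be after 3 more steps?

(-14, 79)

Taking differences between consecutive positions: (-1, +3), (-1, +5), (-1, +7), (-1, +9), (-1, +11). These grow by (+0, +2) each step.
step 6: (-11, 34) + (-1, +13) → (-12, 47)
step 7: (-12, 47) + (-1, +15) → (-13, 62)
step 8: (-13, 62) + (-1, +17) → (-14, 79)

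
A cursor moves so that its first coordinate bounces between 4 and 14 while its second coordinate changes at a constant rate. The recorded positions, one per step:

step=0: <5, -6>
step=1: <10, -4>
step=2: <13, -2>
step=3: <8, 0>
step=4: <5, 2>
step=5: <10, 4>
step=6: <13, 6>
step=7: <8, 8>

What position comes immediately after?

<5, 10>

The first coordinate travels 5 per step and bounces off the walls at 4 and 14.
  step 8: 8 → 5
The second coordinate changes by +2 each step: at step 8 it is 10.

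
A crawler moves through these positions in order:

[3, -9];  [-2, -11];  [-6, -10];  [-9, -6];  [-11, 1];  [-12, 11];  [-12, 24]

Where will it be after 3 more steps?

[-6, 81]

Taking differences between consecutive positions: [-5, -2], [-4, +1], [-3, +4], [-2, +7], [-1, +10], [+0, +13]. These grow by [+1, +3] each step.
step 7: [-12, 24] + [+1, +16] → [-11, 40]
step 8: [-11, 40] + [+2, +19] → [-9, 59]
step 9: [-9, 59] + [+3, +22] → [-6, 81]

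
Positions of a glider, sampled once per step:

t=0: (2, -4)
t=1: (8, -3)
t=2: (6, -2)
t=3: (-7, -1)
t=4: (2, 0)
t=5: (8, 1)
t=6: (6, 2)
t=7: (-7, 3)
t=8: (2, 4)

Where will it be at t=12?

(2, 8)

First: cycles through 2, 8, 6, -7 every 4 steps. Step 12 lands at position 0 of the cycle → 2.
Second: linear, +1 per step → 8 at step 12.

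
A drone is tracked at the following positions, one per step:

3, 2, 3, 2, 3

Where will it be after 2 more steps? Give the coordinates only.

Step-to-step displacements: -1, +1, -1, +1; each is -1× the previous.
step 5: 3 − 1 → 2
step 6: 2 + 1 → 3

3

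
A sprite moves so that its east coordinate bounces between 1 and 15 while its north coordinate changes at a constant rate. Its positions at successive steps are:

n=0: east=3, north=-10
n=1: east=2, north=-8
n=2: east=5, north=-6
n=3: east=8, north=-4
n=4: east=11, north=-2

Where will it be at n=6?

east=13, north=2

The east coordinate travels 3 per step and bounces off the walls at 1 and 15.
  step 5: 11 → 14
  step 6: 14 → 13
The north coordinate changes by +2 each step: at step 6 it is 2.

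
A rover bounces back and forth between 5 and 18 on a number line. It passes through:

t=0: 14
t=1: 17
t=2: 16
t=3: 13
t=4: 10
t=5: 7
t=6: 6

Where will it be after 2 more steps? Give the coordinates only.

The value travels 3 per step and bounces off the walls at 5 and 18.
  step 7: 6 → 9
  step 8: 9 → 12

12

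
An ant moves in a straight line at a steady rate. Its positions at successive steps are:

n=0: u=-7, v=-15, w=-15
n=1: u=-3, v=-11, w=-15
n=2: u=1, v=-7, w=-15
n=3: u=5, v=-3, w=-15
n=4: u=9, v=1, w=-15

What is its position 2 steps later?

The position changes by (+4, +4, +0) every step.
step 5: u=9, v=1, w=-15 + (+4, +4, +0) → u=13, v=5, w=-15
step 6: u=13, v=5, w=-15 + (+4, +4, +0) → u=17, v=9, w=-15

u=17, v=9, w=-15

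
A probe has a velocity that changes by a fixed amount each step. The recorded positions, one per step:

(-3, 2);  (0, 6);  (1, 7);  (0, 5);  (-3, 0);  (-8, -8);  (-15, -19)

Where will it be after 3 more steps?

(-48, -70)

Taking differences between consecutive positions: (+3, +4), (+1, +1), (-1, -2), (-3, -5), (-5, -8), (-7, -11). These grow by (-2, -3) each step.
step 7: (-15, -19) + (-9, -14) → (-24, -33)
step 8: (-24, -33) + (-11, -17) → (-35, -50)
step 9: (-35, -50) + (-13, -20) → (-48, -70)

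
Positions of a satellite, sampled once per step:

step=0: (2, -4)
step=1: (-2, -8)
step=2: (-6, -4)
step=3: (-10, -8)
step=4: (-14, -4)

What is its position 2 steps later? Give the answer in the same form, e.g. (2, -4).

First: linear, -4 per step → -22 at step 6.
Second: cycles through -4, -8 every 2 steps. Step 6 lands at position 0 of the cycle → -4.

(-22, -4)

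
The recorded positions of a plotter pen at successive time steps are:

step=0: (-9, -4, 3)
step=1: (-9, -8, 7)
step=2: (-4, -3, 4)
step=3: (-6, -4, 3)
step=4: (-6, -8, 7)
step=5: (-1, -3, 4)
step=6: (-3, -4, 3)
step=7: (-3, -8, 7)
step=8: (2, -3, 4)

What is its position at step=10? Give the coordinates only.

Differencing gives (+0, -4, +4), (+5, +5, -3), (-2, -1, -1), (+0, -4, +4), (+5, +5, -3), (-2, -1, -1), (+0, -4, +4), (+5, +5, -3). This is the pattern (+0, -4, +4), (+5, +5, -3), (-2, -1, -1) repeated.
step 9: apply (-2, -1, -1) → (0, -4, 3)
step 10: apply (+0, -4, +4) → (0, -8, 7)

(0, -8, 7)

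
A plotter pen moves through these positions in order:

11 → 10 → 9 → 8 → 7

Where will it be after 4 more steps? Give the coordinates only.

3

Constant displacement of -1 per step.
step 5: 7 − 1 → 6
step 6: 6 − 1 → 5
step 7: 5 − 1 → 4
step 8: 4 − 1 → 3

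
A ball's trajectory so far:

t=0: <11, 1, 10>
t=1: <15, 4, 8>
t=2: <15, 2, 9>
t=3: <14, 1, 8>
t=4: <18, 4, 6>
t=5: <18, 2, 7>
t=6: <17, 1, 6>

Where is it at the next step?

Step-to-step displacements: <+4, +3, -2>, <+0, -2, +1>, <-1, -1, -1>, <+4, +3, -2>, <+0, -2, +1>, <-1, -1, -1> — a repeating cycle of length 3.
step 7: apply <+4, +3, -2> → <21, 4, 4>

<21, 4, 4>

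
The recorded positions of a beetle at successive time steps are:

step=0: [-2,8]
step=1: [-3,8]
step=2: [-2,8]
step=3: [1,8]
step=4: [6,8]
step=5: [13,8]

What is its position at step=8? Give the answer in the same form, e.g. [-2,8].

First differences are [-1,+0], [+1,+0], [+3,+0], [+5,+0], [+7,+0]; their common second difference is [+2,+0] (constant acceleration).
step 6: [13,8] + [+9,+0] → [22,8]
step 7: [22,8] + [+11,+0] → [33,8]
step 8: [33,8] + [+13,+0] → [46,8]

[46,8]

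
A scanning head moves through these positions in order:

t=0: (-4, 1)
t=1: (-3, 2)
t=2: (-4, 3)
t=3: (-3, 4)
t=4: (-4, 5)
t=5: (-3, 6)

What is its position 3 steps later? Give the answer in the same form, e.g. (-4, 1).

First: cycles through -4, -3 every 2 steps. Step 8 lands at position 0 of the cycle → -4.
Second: linear, +1 per step → 9 at step 8.

(-4, 9)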